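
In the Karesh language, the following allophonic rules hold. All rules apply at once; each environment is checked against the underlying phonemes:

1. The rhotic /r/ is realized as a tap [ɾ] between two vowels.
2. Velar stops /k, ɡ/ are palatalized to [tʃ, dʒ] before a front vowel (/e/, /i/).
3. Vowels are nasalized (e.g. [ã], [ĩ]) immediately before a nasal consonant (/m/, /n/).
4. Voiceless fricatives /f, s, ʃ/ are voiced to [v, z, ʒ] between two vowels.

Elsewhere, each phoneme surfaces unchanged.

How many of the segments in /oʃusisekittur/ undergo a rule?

Segments that undergo a rule: /ʃ/ → [ʒ] (rule 4); /s/ → [z] (rule 4); /s/ → [z] (rule 4); /k/ → [tʃ] (rule 2).
All other segments surface unchanged.

4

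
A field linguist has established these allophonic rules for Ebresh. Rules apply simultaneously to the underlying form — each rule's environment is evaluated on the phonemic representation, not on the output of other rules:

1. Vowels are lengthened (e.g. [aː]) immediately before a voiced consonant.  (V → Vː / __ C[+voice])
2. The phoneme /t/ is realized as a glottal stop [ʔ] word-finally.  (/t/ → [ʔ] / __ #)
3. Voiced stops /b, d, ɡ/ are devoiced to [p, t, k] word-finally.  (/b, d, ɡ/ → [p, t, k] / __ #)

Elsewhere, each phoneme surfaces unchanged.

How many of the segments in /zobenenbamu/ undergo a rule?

4

Segments that undergo a rule: /o/ → [oː] (rule 1); /e/ → [eː] (rule 1); /e/ → [eː] (rule 1); /a/ → [aː] (rule 1).
All other segments surface unchanged.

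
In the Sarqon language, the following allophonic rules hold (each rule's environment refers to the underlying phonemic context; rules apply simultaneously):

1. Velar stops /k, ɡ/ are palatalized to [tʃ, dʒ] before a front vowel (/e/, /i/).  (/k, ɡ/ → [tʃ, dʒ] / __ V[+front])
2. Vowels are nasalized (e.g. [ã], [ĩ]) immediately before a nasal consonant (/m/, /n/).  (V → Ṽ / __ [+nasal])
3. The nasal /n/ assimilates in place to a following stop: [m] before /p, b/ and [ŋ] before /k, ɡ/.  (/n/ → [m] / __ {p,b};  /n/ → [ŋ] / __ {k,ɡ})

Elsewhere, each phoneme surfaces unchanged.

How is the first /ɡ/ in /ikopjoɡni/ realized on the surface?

/ɡ/ — between /o/ and /n/; rule 1 does not apply here → [ɡ].

[ɡ]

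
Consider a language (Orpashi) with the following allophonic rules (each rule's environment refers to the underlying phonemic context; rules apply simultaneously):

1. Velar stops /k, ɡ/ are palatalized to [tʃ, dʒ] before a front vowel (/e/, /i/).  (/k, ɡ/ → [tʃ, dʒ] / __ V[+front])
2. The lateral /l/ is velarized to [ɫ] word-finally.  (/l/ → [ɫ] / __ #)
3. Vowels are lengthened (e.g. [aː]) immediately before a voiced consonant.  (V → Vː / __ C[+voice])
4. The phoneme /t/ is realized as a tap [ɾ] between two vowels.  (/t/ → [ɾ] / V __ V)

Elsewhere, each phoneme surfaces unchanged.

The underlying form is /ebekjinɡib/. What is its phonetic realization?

Rule 3 applies to /e/ (word-initial: before a voiced consonant) → [eː].
/b/ (between /e/ and /e/): no rule targets it → [b].
/e/ (between /b/ and /k/): rule 3 targets it, but not before a voiced consonant → unchanged [e].
/k/ — between /e/ and /j/; rule 1 does not apply here → [k].
/j/ — not in any rule's target class → [j].
/i/ — between /j/ and /n/, before a voiced consonant — surfaces as [iː] (rule 3).
/n/ (between /i/ and /ɡ/) is unaffected → [n].
Rule 1 applies to /ɡ/ (between /n/ and /i/: before a front vowel) → [dʒ].
/i/ meets the environment for rule 3 (before a voiced consonant) → [iː].
/b/ (word-final) is unaffected → [b].

[eːbekjiːndʒiːb]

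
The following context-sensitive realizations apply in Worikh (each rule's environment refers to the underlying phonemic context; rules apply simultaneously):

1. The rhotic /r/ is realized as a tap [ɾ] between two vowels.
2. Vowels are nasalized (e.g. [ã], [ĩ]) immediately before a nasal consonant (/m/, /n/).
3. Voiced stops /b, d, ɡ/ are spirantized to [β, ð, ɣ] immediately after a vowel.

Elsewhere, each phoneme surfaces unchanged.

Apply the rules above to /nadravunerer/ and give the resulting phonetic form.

[naðravũneɾer]

/n/ (word-initial): no rule targets it → [n].
/a/ (between /n/ and /d/) is in the target of rule 2 but the environment (before a nasal consonant) is not met → [a].
/d/ — between /a/ and /r/, immediately after a vowel — surfaces as [ð] (rule 3).
/r/ — between /d/ and /a/; rule 1 does not apply here → [r].
/a/ (between /r/ and /v/) is in the target of rule 2 but the environment (before a nasal consonant) is not met → [a].
/v/ (between /a/ and /u/) is unaffected → [v].
/u/ meets the environment for rule 2 (before a nasal consonant) → [ũ].
/n/ (between /u/ and /e/): no rule targets it → [n].
/e/ (between /n/ and /r/) fails the environment for rule 2, so it stays [e].
Rule 1 applies to /r/ (between /e/ and /e/: between two vowels) → [ɾ].
/e/ (between /r/ and /r/) fails the environment for rule 2, so it stays [e].
/r/ — word-final; rule 1 does not apply here → [r].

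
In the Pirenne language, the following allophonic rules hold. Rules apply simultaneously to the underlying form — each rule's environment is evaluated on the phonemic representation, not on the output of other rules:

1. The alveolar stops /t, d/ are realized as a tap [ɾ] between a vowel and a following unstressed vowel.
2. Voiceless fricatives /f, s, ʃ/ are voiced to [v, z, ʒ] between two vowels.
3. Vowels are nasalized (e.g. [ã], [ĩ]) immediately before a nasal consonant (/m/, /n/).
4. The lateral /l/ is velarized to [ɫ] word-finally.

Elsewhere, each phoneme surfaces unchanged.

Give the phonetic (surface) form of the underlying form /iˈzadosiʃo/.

[iˈzaɾoziʒo]

/i/ (word-initial) is in the target of rule 3 but the environment (before a nasal consonant) is not met → [i].
/a/ (between /z/ and /d/) is in the target of rule 3 but the environment (before a nasal consonant) is not met → [a].
/d/ meets the environment for rule 1 (between a vowel and a following unstressed vowel) → [ɾ].
/o/ (between /d/ and /s/) fails the environment for rule 3, so it stays [o].
/s/ (between /o/ and /i/): between two vowels, so rule 2 applies → [z].
/i/ — between /s/ and /ʃ/; rule 3 does not apply here → [i].
/ʃ/ — between /i/ and /o/, between two vowels — surfaces as [ʒ] (rule 2).
/o/ (word-final): rule 3 targets it, but not before a nasal consonant → unchanged [o].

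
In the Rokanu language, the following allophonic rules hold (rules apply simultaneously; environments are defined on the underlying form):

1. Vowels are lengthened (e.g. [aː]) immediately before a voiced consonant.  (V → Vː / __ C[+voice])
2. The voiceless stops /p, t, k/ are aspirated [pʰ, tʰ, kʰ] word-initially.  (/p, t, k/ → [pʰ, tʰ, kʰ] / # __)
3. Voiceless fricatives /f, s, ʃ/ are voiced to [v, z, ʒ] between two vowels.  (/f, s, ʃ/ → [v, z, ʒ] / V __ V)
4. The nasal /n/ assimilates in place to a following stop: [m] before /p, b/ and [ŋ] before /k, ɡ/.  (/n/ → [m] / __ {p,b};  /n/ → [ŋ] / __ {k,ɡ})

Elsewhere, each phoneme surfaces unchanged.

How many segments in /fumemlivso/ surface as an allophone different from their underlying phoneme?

3

Segments that undergo a rule: /u/ → [uː] (rule 1); /e/ → [eː] (rule 1); /i/ → [iː] (rule 1).
All other segments surface unchanged.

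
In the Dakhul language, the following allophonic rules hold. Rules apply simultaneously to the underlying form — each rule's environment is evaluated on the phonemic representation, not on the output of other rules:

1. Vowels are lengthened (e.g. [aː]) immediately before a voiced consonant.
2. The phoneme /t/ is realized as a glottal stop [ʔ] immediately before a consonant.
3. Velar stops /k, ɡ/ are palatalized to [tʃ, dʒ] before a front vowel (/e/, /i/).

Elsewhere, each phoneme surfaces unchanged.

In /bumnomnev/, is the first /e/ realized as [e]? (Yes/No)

/e/ meets the environment for rule 1 (before a voiced consonant) → [eː].
The actual realization is [eː], not [e].

No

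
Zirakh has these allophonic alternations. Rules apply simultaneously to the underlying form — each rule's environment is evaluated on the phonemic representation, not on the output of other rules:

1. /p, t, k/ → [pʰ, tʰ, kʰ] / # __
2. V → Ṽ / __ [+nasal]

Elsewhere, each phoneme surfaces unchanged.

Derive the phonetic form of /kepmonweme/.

/k/ (word-initial) occurs word-initially → [kʰ] by rule 1.
/e/ (between /k/ and /p/): rule 2 targets it, but not before a nasal consonant → unchanged [e].
/p/ (between /e/ and /m/) is in the target of rule 1 but the environment (word-initially) is not met → [p].
/o/ (between /m/ and /n/) occurs before a nasal consonant → [õ] by rule 2.
/e/ (between /w/ and /m/) occurs before a nasal consonant → [ẽ] by rule 2.
/e/ — word-final; rule 2 does not apply here → [e].

[kʰepmõnwẽme]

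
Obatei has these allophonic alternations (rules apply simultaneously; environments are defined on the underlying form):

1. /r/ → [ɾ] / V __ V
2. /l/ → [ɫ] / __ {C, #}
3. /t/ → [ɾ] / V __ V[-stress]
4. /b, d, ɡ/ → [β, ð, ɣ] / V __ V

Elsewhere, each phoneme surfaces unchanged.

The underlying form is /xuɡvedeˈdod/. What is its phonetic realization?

/x/ (word-initial): no rule targets it → [x].
/u/ stays [u].
/ɡ/ — between /u/ and /v/; rule 4 does not apply here → [ɡ].
/v/ (between /ɡ/ and /e/): no rule targets it → [v].
/e/ stays [e].
/d/ meets the environment for rule 4 (between two vowels) → [ð].
/e/ (between /d/ and /d/): no rule targets it → [e].
Rule 4 applies to /d/ (between /e/ and /o/: between two vowels) → [ð].
/o/ — not in any rule's target class → [o].
/d/ (word-final) is in the target of rule 4 but the environment (between two vowels) is not met → [d].

[xuɡveðeˈðod]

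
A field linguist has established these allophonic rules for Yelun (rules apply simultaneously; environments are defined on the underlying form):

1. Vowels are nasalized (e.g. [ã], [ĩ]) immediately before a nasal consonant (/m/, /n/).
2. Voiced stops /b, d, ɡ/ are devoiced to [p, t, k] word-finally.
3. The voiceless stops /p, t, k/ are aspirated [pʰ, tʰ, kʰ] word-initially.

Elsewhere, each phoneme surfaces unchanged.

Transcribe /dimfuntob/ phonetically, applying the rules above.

[dĩmfũntop]

/d/ (word-initial): rule 2 targets it, but not word-finally → unchanged [d].
/i/ (between /d/ and /m/): before a nasal consonant, so rule 1 applies → [ĩ].
/u/ — between /f/ and /n/, before a nasal consonant — surfaces as [ũ] (rule 1).
/t/ (between /n/ and /o/) fails the environment for rule 3, so it stays [t].
/o/ (between /t/ and /b/) is in the target of rule 1 but the environment (before a nasal consonant) is not met → [o].
Rule 2 applies to /b/ (word-final: word-finally) → [p].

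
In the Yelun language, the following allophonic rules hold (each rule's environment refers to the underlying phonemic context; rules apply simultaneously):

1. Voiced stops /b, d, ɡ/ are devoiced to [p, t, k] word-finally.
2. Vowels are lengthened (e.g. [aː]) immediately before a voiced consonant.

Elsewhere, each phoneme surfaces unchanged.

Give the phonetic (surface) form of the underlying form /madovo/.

[maːdoːvo]

Rule 2 applies to /a/ (between /m/ and /d/: before a voiced consonant) → [aː].
/d/ (between /a/ and /o/): rule 1 targets it, but not word-finally → unchanged [d].
/o/ (between /d/ and /v/) occurs before a voiced consonant → [oː] by rule 2.
/o/ — word-final; rule 2 does not apply here → [o].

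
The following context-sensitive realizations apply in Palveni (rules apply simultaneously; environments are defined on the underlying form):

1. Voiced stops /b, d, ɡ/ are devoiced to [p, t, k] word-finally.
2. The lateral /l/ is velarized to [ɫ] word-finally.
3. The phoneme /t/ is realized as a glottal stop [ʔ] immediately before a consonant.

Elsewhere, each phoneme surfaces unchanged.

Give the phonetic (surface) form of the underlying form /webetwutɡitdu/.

[webeʔwuʔɡiʔdu]

/w/ (word-initial): no rule targets it → [w].
/e/ — not in any rule's target class → [e].
/b/ — between /e/ and /e/; rule 1 does not apply here → [b].
/e/ (between /b/ and /t/) is unaffected → [e].
/t/ (between /e/ and /w/): immediately before a consonant, so rule 3 applies → [ʔ].
/w/ (between /t/ and /u/) is unaffected → [w].
/u/ — not in any rule's target class → [u].
Rule 3 applies to /t/ (between /u/ and /ɡ/: immediately before a consonant) → [ʔ].
/ɡ/ — between /t/ and /i/; rule 1 does not apply here → [ɡ].
/i/ stays [i].
/t/ — between /i/ and /d/, immediately before a consonant — surfaces as [ʔ] (rule 3).
/d/ (between /t/ and /u/) fails the environment for rule 1, so it stays [d].
/u/ (word-final) is unaffected → [u].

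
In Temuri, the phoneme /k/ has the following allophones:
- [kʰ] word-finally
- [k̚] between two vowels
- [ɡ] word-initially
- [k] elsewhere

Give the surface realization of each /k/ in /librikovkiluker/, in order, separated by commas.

[k̚], [k], [k̚]

Occurrence 1 (position 6): between two vowels → [k̚].
Occurrence 2 (position 9): no conditioning environment matches → elsewhere allophone [k].
Occurrence 3 (position 13): between two vowels → [k̚].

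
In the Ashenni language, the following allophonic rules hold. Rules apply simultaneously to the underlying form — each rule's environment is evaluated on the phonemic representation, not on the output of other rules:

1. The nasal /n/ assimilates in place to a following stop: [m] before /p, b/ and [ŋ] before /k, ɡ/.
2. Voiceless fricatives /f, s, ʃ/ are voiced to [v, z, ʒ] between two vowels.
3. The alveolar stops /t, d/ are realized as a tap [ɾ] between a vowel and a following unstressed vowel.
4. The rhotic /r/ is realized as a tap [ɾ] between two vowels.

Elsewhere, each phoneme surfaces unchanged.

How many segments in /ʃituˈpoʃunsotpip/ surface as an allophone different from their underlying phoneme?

2

Segments that undergo a rule: /t/ → [ɾ] (rule 3); /ʃ/ → [ʒ] (rule 2).
All other segments surface unchanged.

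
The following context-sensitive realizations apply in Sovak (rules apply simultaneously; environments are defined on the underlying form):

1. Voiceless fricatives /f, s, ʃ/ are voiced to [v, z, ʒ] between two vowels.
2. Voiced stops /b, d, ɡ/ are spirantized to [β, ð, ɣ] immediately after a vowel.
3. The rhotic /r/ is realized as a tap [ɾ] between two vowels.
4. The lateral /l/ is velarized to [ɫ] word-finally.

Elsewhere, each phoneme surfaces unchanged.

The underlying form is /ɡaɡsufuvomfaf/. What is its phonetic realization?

/ɡ/ — word-initial; rule 2 does not apply here → [ɡ].
/a/ — not in any rule's target class → [a].
/ɡ/ — between /a/ and /s/, immediately after a vowel — surfaces as [ɣ] (rule 2).
/s/ (between /ɡ/ and /u/): rule 1 targets it, but not between two vowels → unchanged [s].
/u/ (between /s/ and /f/) is unaffected → [u].
Rule 1 applies to /f/ (between /u/ and /u/: between two vowels) → [v].
/u/ (between /f/ and /v/) is unaffected → [u].
/v/ (between /u/ and /o/) is unaffected → [v].
/o/ stays [o].
/m/ (between /o/ and /f/) is unaffected → [m].
/f/ (between /m/ and /a/) fails the environment for rule 1, so it stays [f].
/a/ — not in any rule's target class → [a].
/f/ (word-final) is in the target of rule 1 but the environment (between two vowels) is not met → [f].

[ɡaɣsuvuvomfaf]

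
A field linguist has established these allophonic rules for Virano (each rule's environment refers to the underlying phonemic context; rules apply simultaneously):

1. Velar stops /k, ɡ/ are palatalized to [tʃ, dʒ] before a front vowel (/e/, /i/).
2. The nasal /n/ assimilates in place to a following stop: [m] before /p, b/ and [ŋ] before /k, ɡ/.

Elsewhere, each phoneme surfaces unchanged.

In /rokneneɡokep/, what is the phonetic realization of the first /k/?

[k]

/k/ (between /o/ and /n/) is in the target of rule 1 but the environment (before a front vowel) is not met → [k].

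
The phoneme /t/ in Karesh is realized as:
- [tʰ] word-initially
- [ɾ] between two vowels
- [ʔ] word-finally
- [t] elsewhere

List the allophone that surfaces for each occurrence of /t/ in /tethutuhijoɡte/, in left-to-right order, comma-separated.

[tʰ], [t], [ɾ], [t]

Occurrence 1 (position 1): word-initially → [tʰ].
Occurrence 2 (position 3): no conditioning environment matches → elsewhere allophone [t].
Occurrence 3 (position 6): between two vowels → [ɾ].
Occurrence 4 (position 13): no conditioning environment matches → elsewhere allophone [t].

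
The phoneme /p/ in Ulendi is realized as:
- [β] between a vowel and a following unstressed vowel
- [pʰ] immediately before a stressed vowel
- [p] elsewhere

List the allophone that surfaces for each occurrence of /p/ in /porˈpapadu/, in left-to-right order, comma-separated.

[p], [pʰ], [β]

Occurrence 1 (position 1): no conditioning environment matches → elsewhere allophone [p].
Occurrence 2 (position 4): immediately before a stressed vowel → [pʰ].
Occurrence 3 (position 6): between a vowel and a following unstressed vowel → [β].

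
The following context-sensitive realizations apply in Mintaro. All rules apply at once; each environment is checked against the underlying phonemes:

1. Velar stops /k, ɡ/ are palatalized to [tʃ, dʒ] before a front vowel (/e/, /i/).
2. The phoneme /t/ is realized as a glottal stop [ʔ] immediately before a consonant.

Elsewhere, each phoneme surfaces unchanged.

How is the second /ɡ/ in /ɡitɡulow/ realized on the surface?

/ɡ/ (between /t/ and /u/) is in the target of rule 1 but the environment (before a front vowel) is not met → [ɡ].

[ɡ]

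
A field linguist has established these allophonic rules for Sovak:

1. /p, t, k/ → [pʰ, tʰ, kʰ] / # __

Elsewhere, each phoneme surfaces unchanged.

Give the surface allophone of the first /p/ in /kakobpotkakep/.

/p/ (between /b/ and /o/) fails the environment for rule 1, so it stays [p].

[p]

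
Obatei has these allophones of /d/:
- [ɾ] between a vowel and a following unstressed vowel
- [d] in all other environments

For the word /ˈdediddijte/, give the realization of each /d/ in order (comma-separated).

Occurrence 1 (position 1): no conditioning environment matches → elsewhere allophone [d].
Occurrence 2 (position 3): between a vowel and a following unstressed vowel → [ɾ].
Occurrence 3 (position 5): no conditioning environment matches → elsewhere allophone [d].
Occurrence 4 (position 6): no conditioning environment matches → elsewhere allophone [d].

[d], [ɾ], [d], [d]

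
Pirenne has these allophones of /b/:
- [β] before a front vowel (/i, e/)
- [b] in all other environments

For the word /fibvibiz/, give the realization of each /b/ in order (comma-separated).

Occurrence 1 (position 3): no conditioning environment matches → elsewhere allophone [b].
Occurrence 2 (position 6): before a front vowel (/i, e/) → [β].

[b], [β]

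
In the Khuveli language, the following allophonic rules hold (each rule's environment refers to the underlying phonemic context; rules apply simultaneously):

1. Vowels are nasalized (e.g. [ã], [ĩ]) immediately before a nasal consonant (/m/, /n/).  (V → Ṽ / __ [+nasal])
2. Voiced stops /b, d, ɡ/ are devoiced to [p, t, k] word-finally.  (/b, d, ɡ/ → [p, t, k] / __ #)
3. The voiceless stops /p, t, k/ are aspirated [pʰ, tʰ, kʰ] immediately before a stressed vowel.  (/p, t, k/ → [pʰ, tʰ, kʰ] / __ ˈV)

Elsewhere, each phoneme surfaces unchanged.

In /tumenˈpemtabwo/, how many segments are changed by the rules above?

Segments that undergo a rule: /u/ → [ũ] (rule 1); /e/ → [ẽ] (rule 1); /p/ → [pʰ] (rule 3); /e/ → [ẽ] (rule 1).
All other segments surface unchanged.

4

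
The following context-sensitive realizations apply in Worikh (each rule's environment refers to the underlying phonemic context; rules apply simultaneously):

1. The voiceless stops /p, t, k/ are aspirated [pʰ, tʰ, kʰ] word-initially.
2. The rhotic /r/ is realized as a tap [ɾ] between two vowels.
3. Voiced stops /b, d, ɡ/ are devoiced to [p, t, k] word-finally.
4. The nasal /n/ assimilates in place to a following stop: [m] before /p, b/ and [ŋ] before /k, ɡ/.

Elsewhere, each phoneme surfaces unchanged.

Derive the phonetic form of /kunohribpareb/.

[kʰunohribpaɾep]

/k/ meets the environment for rule 1 (word-initially) → [kʰ].
/u/ — not in any rule's target class → [u].
/n/ (between /u/ and /o/) is in the target of rule 4 but the environment (before a labial or velar stop) is not met → [n].
/o/ stays [o].
/h/ stays [h].
/r/ — between /h/ and /i/; rule 2 does not apply here → [r].
/i/ — not in any rule's target class → [i].
/b/ (between /i/ and /p/): rule 3 targets it, but not word-finally → unchanged [b].
/p/ (between /b/ and /a/): rule 1 targets it, but not word-initially → unchanged [p].
/a/ — not in any rule's target class → [a].
/r/ (between /a/ and /e/): between two vowels, so rule 2 applies → [ɾ].
/e/ (between /r/ and /b/): no rule targets it → [e].
/b/ — word-final, word-finally — surfaces as [p] (rule 3).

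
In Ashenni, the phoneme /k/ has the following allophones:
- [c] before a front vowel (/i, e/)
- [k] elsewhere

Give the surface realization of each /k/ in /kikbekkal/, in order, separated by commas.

Occurrence 1 (position 1): before a front vowel → [c].
Occurrence 2 (position 3): no conditioning environment matches → elsewhere allophone [k].
Occurrence 3 (position 6): no conditioning environment matches → elsewhere allophone [k].
Occurrence 4 (position 7): no conditioning environment matches → elsewhere allophone [k].

[c], [k], [k], [k]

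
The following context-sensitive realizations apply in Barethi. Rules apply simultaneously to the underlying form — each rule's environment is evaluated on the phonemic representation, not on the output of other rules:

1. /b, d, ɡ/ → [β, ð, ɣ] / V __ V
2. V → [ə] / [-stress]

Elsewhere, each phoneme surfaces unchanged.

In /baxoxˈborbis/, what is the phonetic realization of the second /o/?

[o]

/o/ (between /b/ and /r/) is in the target of rule 2 but the environment (in an unstressed syllable) is not met → [o].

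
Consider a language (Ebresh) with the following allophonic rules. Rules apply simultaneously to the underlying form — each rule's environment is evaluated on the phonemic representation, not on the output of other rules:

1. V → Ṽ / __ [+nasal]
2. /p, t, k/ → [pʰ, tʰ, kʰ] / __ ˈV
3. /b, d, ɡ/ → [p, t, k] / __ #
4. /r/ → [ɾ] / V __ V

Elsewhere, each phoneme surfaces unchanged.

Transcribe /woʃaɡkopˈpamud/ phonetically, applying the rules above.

/w/ stays [w].
/o/ — between /w/ and /ʃ/; rule 1 does not apply here → [o].
/ʃ/ — not in any rule's target class → [ʃ].
/a/ (between /ʃ/ and /ɡ/): rule 1 targets it, but not before a nasal consonant → unchanged [a].
/ɡ/ (between /a/ and /k/): rule 3 targets it, but not word-finally → unchanged [ɡ].
/k/ (between /ɡ/ and /o/) fails the environment for rule 2, so it stays [k].
/o/ — between /k/ and /p/; rule 1 does not apply here → [o].
/p/ (between /o/ and /p/): rule 2 targets it, but not immediately before a stressed vowel → unchanged [p].
Rule 2 applies to /p/ (between /p/ and /a/: immediately before a stressed vowel) → [pʰ].
Rule 1 applies to /a/ (between /p/ and /m/: before a nasal consonant) → [ã].
/m/ (between /a/ and /u/) is unaffected → [m].
/u/ (between /m/ and /d/) fails the environment for rule 1, so it stays [u].
Rule 3 applies to /d/ (word-final: word-finally) → [t].

[woʃaɡkopˈpʰãmut]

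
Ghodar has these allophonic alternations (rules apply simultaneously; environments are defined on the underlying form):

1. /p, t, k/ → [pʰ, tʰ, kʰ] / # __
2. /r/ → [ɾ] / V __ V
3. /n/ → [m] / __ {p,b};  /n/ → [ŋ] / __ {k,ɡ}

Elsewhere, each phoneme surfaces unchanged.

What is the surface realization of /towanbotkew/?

/t/ (word-initial) occurs word-initially → [tʰ] by rule 1.
/o/ stays [o].
/w/ — not in any rule's target class → [w].
/a/ (between /w/ and /n/) is unaffected → [a].
/n/ — between /a/ and /b/, before a labial or velar stop — surfaces as [m] (rule 3).
/b/ (between /n/ and /o/): no rule targets it → [b].
/o/ (between /b/ and /t/): no rule targets it → [o].
/t/ (between /o/ and /k/) is in the target of rule 1 but the environment (word-initially) is not met → [t].
/k/ (between /t/ and /e/) fails the environment for rule 1, so it stays [k].
/e/ (between /k/ and /w/) is unaffected → [e].
/w/ (word-final): no rule targets it → [w].

[tʰowambotkew]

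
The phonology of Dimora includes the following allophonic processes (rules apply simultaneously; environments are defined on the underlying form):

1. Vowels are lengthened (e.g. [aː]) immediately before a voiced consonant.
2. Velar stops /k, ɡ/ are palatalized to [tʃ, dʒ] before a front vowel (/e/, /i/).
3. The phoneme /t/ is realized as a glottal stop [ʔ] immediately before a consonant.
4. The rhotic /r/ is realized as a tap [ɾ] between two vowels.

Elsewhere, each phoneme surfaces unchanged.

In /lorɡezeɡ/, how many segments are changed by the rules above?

4

Segments that undergo a rule: /o/ → [oː] (rule 1); /ɡ/ → [dʒ] (rule 2); /e/ → [eː] (rule 1); /e/ → [eː] (rule 1).
All other segments surface unchanged.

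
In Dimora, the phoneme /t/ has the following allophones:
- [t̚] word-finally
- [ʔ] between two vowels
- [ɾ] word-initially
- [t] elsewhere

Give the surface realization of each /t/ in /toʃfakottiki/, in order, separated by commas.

[ɾ], [t], [t]

Occurrence 1 (position 1): word-initially → [ɾ].
Occurrence 2 (position 8): no conditioning environment matches → elsewhere allophone [t].
Occurrence 3 (position 9): no conditioning environment matches → elsewhere allophone [t].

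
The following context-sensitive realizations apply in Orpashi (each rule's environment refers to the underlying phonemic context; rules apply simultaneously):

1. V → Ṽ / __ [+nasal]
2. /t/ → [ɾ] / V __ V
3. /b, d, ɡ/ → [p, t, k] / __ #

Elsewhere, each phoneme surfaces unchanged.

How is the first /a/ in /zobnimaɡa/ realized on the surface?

/a/ (between /m/ and /ɡ/) fails the environment for rule 1, so it stays [a].

[a]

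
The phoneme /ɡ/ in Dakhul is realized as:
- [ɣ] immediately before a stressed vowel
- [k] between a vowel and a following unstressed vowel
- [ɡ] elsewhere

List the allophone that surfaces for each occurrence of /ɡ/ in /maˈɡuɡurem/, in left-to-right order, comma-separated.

[ɣ], [k]

Occurrence 1 (position 3): immediately before a stressed vowel → [ɣ].
Occurrence 2 (position 5): between a vowel and a following unstressed vowel → [k].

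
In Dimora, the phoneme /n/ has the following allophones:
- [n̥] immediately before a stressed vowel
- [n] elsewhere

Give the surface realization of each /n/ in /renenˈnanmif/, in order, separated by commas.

Occurrence 1 (position 3): no conditioning environment matches → elsewhere allophone [n].
Occurrence 2 (position 5): no conditioning environment matches → elsewhere allophone [n].
Occurrence 3 (position 6): immediately before a stressed vowel → [n̥].
Occurrence 4 (position 8): no conditioning environment matches → elsewhere allophone [n].

[n], [n], [n̥], [n]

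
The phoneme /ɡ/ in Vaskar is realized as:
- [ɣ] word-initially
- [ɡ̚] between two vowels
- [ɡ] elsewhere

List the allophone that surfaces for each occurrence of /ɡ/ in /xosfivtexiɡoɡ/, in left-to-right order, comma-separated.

Occurrence 1 (position 11): between two vowels → [ɡ̚].
Occurrence 2 (position 13): no conditioning environment matches → elsewhere allophone [ɡ].

[ɡ̚], [ɡ]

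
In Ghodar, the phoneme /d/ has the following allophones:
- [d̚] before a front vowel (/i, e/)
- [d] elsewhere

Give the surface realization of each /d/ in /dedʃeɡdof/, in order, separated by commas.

[d̚], [d], [d]

Occurrence 1 (position 1): before a front vowel (/i, e/) → [d̚].
Occurrence 2 (position 3): no conditioning environment matches → elsewhere allophone [d].
Occurrence 3 (position 7): no conditioning environment matches → elsewhere allophone [d].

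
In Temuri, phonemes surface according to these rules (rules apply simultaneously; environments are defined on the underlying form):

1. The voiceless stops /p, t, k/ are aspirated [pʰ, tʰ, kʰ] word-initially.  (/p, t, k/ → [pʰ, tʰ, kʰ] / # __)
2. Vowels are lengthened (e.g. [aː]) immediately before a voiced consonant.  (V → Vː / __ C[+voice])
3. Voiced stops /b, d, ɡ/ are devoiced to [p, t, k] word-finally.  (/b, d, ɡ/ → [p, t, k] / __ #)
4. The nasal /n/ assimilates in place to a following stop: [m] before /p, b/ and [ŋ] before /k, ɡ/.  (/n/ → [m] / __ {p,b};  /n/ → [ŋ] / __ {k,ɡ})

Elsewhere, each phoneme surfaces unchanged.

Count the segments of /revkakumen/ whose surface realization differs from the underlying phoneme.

Segments that undergo a rule: /e/ → [eː] (rule 2); /u/ → [uː] (rule 2); /e/ → [eː] (rule 2).
All other segments surface unchanged.

3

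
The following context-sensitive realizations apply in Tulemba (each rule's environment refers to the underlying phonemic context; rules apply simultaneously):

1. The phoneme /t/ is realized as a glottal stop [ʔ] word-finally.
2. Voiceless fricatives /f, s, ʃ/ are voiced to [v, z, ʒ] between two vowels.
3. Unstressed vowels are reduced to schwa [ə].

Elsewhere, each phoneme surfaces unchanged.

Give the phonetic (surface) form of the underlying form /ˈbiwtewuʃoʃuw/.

[ˈbiwtəwəʒəʒəw]

/b/ stays [b].
/i/ (between /b/ and /w/) is in the target of rule 3 but the environment (in an unstressed syllable) is not met → [i].
/w/ (between /i/ and /t/): no rule targets it → [w].
/t/ — between /w/ and /e/; rule 1 does not apply here → [t].
/e/ meets the environment for rule 3 (in an unstressed syllable) → [ə].
/w/ (between /e/ and /u/): no rule targets it → [w].
/u/ (between /w/ and /ʃ/) occurs in an unstressed syllable → [ə] by rule 3.
/ʃ/ (between /u/ and /o/): between two vowels, so rule 2 applies → [ʒ].
Rule 3 applies to /o/ (between /ʃ/ and /ʃ/: in an unstressed syllable) → [ə].
Rule 2 applies to /ʃ/ (between /o/ and /u/: between two vowels) → [ʒ].
/u/ meets the environment for rule 3 (in an unstressed syllable) → [ə].
/w/ — not in any rule's target class → [w].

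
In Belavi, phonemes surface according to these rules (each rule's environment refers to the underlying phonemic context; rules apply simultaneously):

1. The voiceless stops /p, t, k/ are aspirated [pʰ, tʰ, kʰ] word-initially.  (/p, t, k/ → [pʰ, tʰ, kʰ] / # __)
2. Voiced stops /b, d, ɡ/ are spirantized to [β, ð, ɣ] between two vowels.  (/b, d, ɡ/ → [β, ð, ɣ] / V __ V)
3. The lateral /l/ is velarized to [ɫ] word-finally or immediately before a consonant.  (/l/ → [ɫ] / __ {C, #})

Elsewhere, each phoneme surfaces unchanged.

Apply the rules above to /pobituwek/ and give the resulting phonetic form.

[pʰoβituwek]

/p/ (word-initial): word-initially, so rule 1 applies → [pʰ].
/o/ — not in any rule's target class → [o].
Rule 2 applies to /b/ (between /o/ and /i/: between two vowels) → [β].
/i/ (between /b/ and /t/) is unaffected → [i].
/t/ — between /i/ and /u/; rule 1 does not apply here → [t].
/u/ — not in any rule's target class → [u].
/w/ (between /u/ and /e/): no rule targets it → [w].
/e/ — not in any rule's target class → [e].
/k/ (word-final) fails the environment for rule 1, so it stays [k].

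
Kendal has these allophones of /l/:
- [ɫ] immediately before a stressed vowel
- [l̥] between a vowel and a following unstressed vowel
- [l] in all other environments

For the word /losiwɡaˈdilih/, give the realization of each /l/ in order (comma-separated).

Occurrence 1 (position 1): no conditioning environment matches → elsewhere allophone [l].
Occurrence 2 (position 10): between a vowel and a following unstressed vowel → [l̥].

[l], [l̥]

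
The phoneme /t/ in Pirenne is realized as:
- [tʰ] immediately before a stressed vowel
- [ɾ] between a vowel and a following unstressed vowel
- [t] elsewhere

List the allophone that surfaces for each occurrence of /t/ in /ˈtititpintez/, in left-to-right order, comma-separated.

Occurrence 1 (position 1): immediately before a stressed vowel → [tʰ].
Occurrence 2 (position 3): between a vowel and an unstressed vowel → [ɾ].
Occurrence 3 (position 5): no conditioning environment matches → elsewhere allophone [t].
Occurrence 4 (position 9): no conditioning environment matches → elsewhere allophone [t].

[tʰ], [ɾ], [t], [t]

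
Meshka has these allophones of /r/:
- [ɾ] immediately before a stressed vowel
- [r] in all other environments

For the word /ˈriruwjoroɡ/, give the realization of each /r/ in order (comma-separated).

Occurrence 1 (position 1): immediately before a stressed vowel → [ɾ].
Occurrence 2 (position 3): no conditioning environment matches → elsewhere allophone [r].
Occurrence 3 (position 8): no conditioning environment matches → elsewhere allophone [r].

[ɾ], [r], [r]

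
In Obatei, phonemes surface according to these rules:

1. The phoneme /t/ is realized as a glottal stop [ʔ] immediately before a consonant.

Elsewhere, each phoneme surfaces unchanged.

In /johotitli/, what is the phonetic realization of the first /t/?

/t/ (between /o/ and /i/) is in the target of rule 1 but the environment (immediately before a consonant) is not met → [t].

[t]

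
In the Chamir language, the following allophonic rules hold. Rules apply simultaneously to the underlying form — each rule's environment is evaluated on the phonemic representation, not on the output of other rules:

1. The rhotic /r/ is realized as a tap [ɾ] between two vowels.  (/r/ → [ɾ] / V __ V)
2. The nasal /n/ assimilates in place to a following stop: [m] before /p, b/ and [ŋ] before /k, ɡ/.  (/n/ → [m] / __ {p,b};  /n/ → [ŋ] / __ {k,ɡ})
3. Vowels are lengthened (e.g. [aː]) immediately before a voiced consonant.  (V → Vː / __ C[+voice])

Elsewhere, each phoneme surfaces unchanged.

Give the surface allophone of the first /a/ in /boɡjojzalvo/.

[aː]

/a/ (between /z/ and /l/) occurs before a voiced consonant → [aː] by rule 3.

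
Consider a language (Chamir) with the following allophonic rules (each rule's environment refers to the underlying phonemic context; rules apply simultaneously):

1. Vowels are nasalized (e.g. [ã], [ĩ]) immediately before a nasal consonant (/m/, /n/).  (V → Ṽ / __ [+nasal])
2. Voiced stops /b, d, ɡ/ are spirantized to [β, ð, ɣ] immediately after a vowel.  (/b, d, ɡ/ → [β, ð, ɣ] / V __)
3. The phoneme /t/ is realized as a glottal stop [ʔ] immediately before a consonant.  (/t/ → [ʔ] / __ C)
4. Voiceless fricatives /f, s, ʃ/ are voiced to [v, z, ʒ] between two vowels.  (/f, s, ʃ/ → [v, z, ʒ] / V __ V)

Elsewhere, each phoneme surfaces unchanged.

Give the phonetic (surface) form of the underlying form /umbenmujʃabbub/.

[ũmbẽnmujʃaβbuβ]

/u/ (word-initial) occurs before a nasal consonant → [ũ] by rule 1.
/b/ (between /m/ and /e/) fails the environment for rule 2, so it stays [b].
/e/ (between /b/ and /n/) occurs before a nasal consonant → [ẽ] by rule 1.
/u/ — between /m/ and /j/; rule 1 does not apply here → [u].
/ʃ/ (between /j/ and /a/): rule 4 targets it, but not between two vowels → unchanged [ʃ].
/a/ (between /ʃ/ and /b/) fails the environment for rule 1, so it stays [a].
/b/ (between /a/ and /b/): immediately after a vowel, so rule 2 applies → [β].
/b/ (between /b/ and /u/): rule 2 targets it, but not immediately after a vowel → unchanged [b].
/u/ — between /b/ and /b/; rule 1 does not apply here → [u].
/b/ (word-final) occurs immediately after a vowel → [β] by rule 2.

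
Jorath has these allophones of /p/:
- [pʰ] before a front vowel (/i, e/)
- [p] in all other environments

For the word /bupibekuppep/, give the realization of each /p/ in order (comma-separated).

[pʰ], [p], [pʰ], [p]

Occurrence 1 (position 3): before a front vowel (/i, e/) → [pʰ].
Occurrence 2 (position 9): no conditioning environment matches → elsewhere allophone [p].
Occurrence 3 (position 10): before a front vowel (/i, e/) → [pʰ].
Occurrence 4 (position 12): no conditioning environment matches → elsewhere allophone [p].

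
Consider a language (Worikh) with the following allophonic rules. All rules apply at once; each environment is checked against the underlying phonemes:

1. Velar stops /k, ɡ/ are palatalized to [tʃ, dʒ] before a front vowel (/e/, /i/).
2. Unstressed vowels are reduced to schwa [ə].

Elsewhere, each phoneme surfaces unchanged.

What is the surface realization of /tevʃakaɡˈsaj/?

/t/ stays [t].
/e/ meets the environment for rule 2 (in an unstressed syllable) → [ə].
/v/ (between /e/ and /ʃ/) is unaffected → [v].
/ʃ/ (between /v/ and /a/): no rule targets it → [ʃ].
/a/ (between /ʃ/ and /k/): in an unstressed syllable, so rule 2 applies → [ə].
/k/ (between /a/ and /a/): rule 1 targets it, but not before a front vowel → unchanged [k].
/a/ — between /k/ and /ɡ/, in an unstressed syllable — surfaces as [ə] (rule 2).
/ɡ/ (between /a/ and /s/) fails the environment for rule 1, so it stays [ɡ].
/s/ stays [s].
/a/ — between /s/ and /j/; rule 2 does not apply here → [a].
/j/ stays [j].

[təvʃəkəɡˈsaj]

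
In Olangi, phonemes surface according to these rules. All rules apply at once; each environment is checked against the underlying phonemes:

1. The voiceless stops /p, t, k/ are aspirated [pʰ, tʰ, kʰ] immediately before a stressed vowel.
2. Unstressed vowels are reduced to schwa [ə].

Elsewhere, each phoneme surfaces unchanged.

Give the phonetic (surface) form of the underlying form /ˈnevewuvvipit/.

/n/ stays [n].
/e/ (between /n/ and /v/): rule 2 targets it, but not in an unstressed syllable → unchanged [e].
/v/ (between /e/ and /e/): no rule targets it → [v].
/e/ (between /v/ and /w/): in an unstressed syllable, so rule 2 applies → [ə].
/w/ — not in any rule's target class → [w].
/u/ meets the environment for rule 2 (in an unstressed syllable) → [ə].
/v/ (between /u/ and /v/): no rule targets it → [v].
/v/ (between /v/ and /i/): no rule targets it → [v].
/i/ (between /v/ and /p/) occurs in an unstressed syllable → [ə] by rule 2.
/p/ (between /i/ and /i/) is in the target of rule 1 but the environment (immediately before a stressed vowel) is not met → [p].
/i/ (between /p/ and /t/): in an unstressed syllable, so rule 2 applies → [ə].
/t/ — word-final; rule 1 does not apply here → [t].

[ˈnevəwəvvəpət]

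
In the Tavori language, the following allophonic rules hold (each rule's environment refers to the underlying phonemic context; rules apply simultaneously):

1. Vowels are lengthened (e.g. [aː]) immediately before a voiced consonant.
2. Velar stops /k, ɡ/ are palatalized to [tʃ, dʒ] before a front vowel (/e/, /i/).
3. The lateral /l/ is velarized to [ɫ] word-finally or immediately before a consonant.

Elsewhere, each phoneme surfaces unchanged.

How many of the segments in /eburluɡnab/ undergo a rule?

Segments that undergo a rule: /e/ → [eː] (rule 1); /u/ → [uː] (rule 1); /u/ → [uː] (rule 1); /a/ → [aː] (rule 1).
All other segments surface unchanged.

4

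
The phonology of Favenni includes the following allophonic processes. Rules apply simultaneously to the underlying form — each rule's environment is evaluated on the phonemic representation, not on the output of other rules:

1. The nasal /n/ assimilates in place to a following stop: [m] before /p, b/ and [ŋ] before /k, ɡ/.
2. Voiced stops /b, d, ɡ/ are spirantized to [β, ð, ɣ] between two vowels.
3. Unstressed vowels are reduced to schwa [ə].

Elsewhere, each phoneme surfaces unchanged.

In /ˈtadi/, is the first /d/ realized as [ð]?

Rule 2 applies to /d/ (between /a/ and /i/: between two vowels) → [ð].
The actual realization is [ð], which matches [ð].

Yes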